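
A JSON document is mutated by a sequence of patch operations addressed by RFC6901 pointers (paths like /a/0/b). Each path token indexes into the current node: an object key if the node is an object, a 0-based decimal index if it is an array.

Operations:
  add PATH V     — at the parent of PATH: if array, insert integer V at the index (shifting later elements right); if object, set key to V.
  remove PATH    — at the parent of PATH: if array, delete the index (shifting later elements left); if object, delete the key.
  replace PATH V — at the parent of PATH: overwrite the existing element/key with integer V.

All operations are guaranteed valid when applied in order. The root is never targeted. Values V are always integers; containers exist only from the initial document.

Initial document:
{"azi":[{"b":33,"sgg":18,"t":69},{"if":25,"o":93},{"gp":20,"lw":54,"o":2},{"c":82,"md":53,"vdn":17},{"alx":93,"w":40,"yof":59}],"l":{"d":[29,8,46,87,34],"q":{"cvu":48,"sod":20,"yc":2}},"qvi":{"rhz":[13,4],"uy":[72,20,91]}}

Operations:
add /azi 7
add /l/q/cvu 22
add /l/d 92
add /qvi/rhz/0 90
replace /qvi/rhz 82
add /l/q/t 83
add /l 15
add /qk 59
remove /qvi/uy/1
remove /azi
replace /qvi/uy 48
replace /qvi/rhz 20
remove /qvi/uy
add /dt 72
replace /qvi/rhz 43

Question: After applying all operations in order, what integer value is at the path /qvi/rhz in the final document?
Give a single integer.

After op 1 (add /azi 7): {"azi":7,"l":{"d":[29,8,46,87,34],"q":{"cvu":48,"sod":20,"yc":2}},"qvi":{"rhz":[13,4],"uy":[72,20,91]}}
After op 2 (add /l/q/cvu 22): {"azi":7,"l":{"d":[29,8,46,87,34],"q":{"cvu":22,"sod":20,"yc":2}},"qvi":{"rhz":[13,4],"uy":[72,20,91]}}
After op 3 (add /l/d 92): {"azi":7,"l":{"d":92,"q":{"cvu":22,"sod":20,"yc":2}},"qvi":{"rhz":[13,4],"uy":[72,20,91]}}
After op 4 (add /qvi/rhz/0 90): {"azi":7,"l":{"d":92,"q":{"cvu":22,"sod":20,"yc":2}},"qvi":{"rhz":[90,13,4],"uy":[72,20,91]}}
After op 5 (replace /qvi/rhz 82): {"azi":7,"l":{"d":92,"q":{"cvu":22,"sod":20,"yc":2}},"qvi":{"rhz":82,"uy":[72,20,91]}}
After op 6 (add /l/q/t 83): {"azi":7,"l":{"d":92,"q":{"cvu":22,"sod":20,"t":83,"yc":2}},"qvi":{"rhz":82,"uy":[72,20,91]}}
After op 7 (add /l 15): {"azi":7,"l":15,"qvi":{"rhz":82,"uy":[72,20,91]}}
After op 8 (add /qk 59): {"azi":7,"l":15,"qk":59,"qvi":{"rhz":82,"uy":[72,20,91]}}
After op 9 (remove /qvi/uy/1): {"azi":7,"l":15,"qk":59,"qvi":{"rhz":82,"uy":[72,91]}}
After op 10 (remove /azi): {"l":15,"qk":59,"qvi":{"rhz":82,"uy":[72,91]}}
After op 11 (replace /qvi/uy 48): {"l":15,"qk":59,"qvi":{"rhz":82,"uy":48}}
After op 12 (replace /qvi/rhz 20): {"l":15,"qk":59,"qvi":{"rhz":20,"uy":48}}
After op 13 (remove /qvi/uy): {"l":15,"qk":59,"qvi":{"rhz":20}}
After op 14 (add /dt 72): {"dt":72,"l":15,"qk":59,"qvi":{"rhz":20}}
After op 15 (replace /qvi/rhz 43): {"dt":72,"l":15,"qk":59,"qvi":{"rhz":43}}
Value at /qvi/rhz: 43

Answer: 43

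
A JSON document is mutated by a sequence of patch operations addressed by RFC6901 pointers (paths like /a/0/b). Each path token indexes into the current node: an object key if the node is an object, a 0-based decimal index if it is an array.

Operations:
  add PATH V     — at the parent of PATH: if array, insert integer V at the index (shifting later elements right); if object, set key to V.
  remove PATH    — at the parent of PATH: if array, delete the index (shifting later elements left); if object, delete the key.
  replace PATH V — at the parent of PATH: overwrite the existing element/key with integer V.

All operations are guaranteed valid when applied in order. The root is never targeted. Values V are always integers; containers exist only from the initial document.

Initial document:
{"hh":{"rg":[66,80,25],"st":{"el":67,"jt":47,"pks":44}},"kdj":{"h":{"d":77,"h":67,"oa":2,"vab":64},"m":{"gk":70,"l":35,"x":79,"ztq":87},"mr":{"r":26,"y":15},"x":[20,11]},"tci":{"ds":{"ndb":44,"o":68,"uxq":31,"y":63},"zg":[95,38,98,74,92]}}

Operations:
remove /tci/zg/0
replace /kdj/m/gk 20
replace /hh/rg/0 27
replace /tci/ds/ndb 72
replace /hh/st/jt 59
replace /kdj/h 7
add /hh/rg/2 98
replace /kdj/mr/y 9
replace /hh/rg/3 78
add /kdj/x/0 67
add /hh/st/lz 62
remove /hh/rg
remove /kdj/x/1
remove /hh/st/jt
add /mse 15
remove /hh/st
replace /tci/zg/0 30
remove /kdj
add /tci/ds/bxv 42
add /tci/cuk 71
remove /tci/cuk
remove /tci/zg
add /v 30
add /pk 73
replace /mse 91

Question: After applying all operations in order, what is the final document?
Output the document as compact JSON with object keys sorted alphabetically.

Answer: {"hh":{},"mse":91,"pk":73,"tci":{"ds":{"bxv":42,"ndb":72,"o":68,"uxq":31,"y":63}},"v":30}

Derivation:
After op 1 (remove /tci/zg/0): {"hh":{"rg":[66,80,25],"st":{"el":67,"jt":47,"pks":44}},"kdj":{"h":{"d":77,"h":67,"oa":2,"vab":64},"m":{"gk":70,"l":35,"x":79,"ztq":87},"mr":{"r":26,"y":15},"x":[20,11]},"tci":{"ds":{"ndb":44,"o":68,"uxq":31,"y":63},"zg":[38,98,74,92]}}
After op 2 (replace /kdj/m/gk 20): {"hh":{"rg":[66,80,25],"st":{"el":67,"jt":47,"pks":44}},"kdj":{"h":{"d":77,"h":67,"oa":2,"vab":64},"m":{"gk":20,"l":35,"x":79,"ztq":87},"mr":{"r":26,"y":15},"x":[20,11]},"tci":{"ds":{"ndb":44,"o":68,"uxq":31,"y":63},"zg":[38,98,74,92]}}
After op 3 (replace /hh/rg/0 27): {"hh":{"rg":[27,80,25],"st":{"el":67,"jt":47,"pks":44}},"kdj":{"h":{"d":77,"h":67,"oa":2,"vab":64},"m":{"gk":20,"l":35,"x":79,"ztq":87},"mr":{"r":26,"y":15},"x":[20,11]},"tci":{"ds":{"ndb":44,"o":68,"uxq":31,"y":63},"zg":[38,98,74,92]}}
After op 4 (replace /tci/ds/ndb 72): {"hh":{"rg":[27,80,25],"st":{"el":67,"jt":47,"pks":44}},"kdj":{"h":{"d":77,"h":67,"oa":2,"vab":64},"m":{"gk":20,"l":35,"x":79,"ztq":87},"mr":{"r":26,"y":15},"x":[20,11]},"tci":{"ds":{"ndb":72,"o":68,"uxq":31,"y":63},"zg":[38,98,74,92]}}
After op 5 (replace /hh/st/jt 59): {"hh":{"rg":[27,80,25],"st":{"el":67,"jt":59,"pks":44}},"kdj":{"h":{"d":77,"h":67,"oa":2,"vab":64},"m":{"gk":20,"l":35,"x":79,"ztq":87},"mr":{"r":26,"y":15},"x":[20,11]},"tci":{"ds":{"ndb":72,"o":68,"uxq":31,"y":63},"zg":[38,98,74,92]}}
After op 6 (replace /kdj/h 7): {"hh":{"rg":[27,80,25],"st":{"el":67,"jt":59,"pks":44}},"kdj":{"h":7,"m":{"gk":20,"l":35,"x":79,"ztq":87},"mr":{"r":26,"y":15},"x":[20,11]},"tci":{"ds":{"ndb":72,"o":68,"uxq":31,"y":63},"zg":[38,98,74,92]}}
After op 7 (add /hh/rg/2 98): {"hh":{"rg":[27,80,98,25],"st":{"el":67,"jt":59,"pks":44}},"kdj":{"h":7,"m":{"gk":20,"l":35,"x":79,"ztq":87},"mr":{"r":26,"y":15},"x":[20,11]},"tci":{"ds":{"ndb":72,"o":68,"uxq":31,"y":63},"zg":[38,98,74,92]}}
After op 8 (replace /kdj/mr/y 9): {"hh":{"rg":[27,80,98,25],"st":{"el":67,"jt":59,"pks":44}},"kdj":{"h":7,"m":{"gk":20,"l":35,"x":79,"ztq":87},"mr":{"r":26,"y":9},"x":[20,11]},"tci":{"ds":{"ndb":72,"o":68,"uxq":31,"y":63},"zg":[38,98,74,92]}}
After op 9 (replace /hh/rg/3 78): {"hh":{"rg":[27,80,98,78],"st":{"el":67,"jt":59,"pks":44}},"kdj":{"h":7,"m":{"gk":20,"l":35,"x":79,"ztq":87},"mr":{"r":26,"y":9},"x":[20,11]},"tci":{"ds":{"ndb":72,"o":68,"uxq":31,"y":63},"zg":[38,98,74,92]}}
After op 10 (add /kdj/x/0 67): {"hh":{"rg":[27,80,98,78],"st":{"el":67,"jt":59,"pks":44}},"kdj":{"h":7,"m":{"gk":20,"l":35,"x":79,"ztq":87},"mr":{"r":26,"y":9},"x":[67,20,11]},"tci":{"ds":{"ndb":72,"o":68,"uxq":31,"y":63},"zg":[38,98,74,92]}}
After op 11 (add /hh/st/lz 62): {"hh":{"rg":[27,80,98,78],"st":{"el":67,"jt":59,"lz":62,"pks":44}},"kdj":{"h":7,"m":{"gk":20,"l":35,"x":79,"ztq":87},"mr":{"r":26,"y":9},"x":[67,20,11]},"tci":{"ds":{"ndb":72,"o":68,"uxq":31,"y":63},"zg":[38,98,74,92]}}
After op 12 (remove /hh/rg): {"hh":{"st":{"el":67,"jt":59,"lz":62,"pks":44}},"kdj":{"h":7,"m":{"gk":20,"l":35,"x":79,"ztq":87},"mr":{"r":26,"y":9},"x":[67,20,11]},"tci":{"ds":{"ndb":72,"o":68,"uxq":31,"y":63},"zg":[38,98,74,92]}}
After op 13 (remove /kdj/x/1): {"hh":{"st":{"el":67,"jt":59,"lz":62,"pks":44}},"kdj":{"h":7,"m":{"gk":20,"l":35,"x":79,"ztq":87},"mr":{"r":26,"y":9},"x":[67,11]},"tci":{"ds":{"ndb":72,"o":68,"uxq":31,"y":63},"zg":[38,98,74,92]}}
After op 14 (remove /hh/st/jt): {"hh":{"st":{"el":67,"lz":62,"pks":44}},"kdj":{"h":7,"m":{"gk":20,"l":35,"x":79,"ztq":87},"mr":{"r":26,"y":9},"x":[67,11]},"tci":{"ds":{"ndb":72,"o":68,"uxq":31,"y":63},"zg":[38,98,74,92]}}
After op 15 (add /mse 15): {"hh":{"st":{"el":67,"lz":62,"pks":44}},"kdj":{"h":7,"m":{"gk":20,"l":35,"x":79,"ztq":87},"mr":{"r":26,"y":9},"x":[67,11]},"mse":15,"tci":{"ds":{"ndb":72,"o":68,"uxq":31,"y":63},"zg":[38,98,74,92]}}
After op 16 (remove /hh/st): {"hh":{},"kdj":{"h":7,"m":{"gk":20,"l":35,"x":79,"ztq":87},"mr":{"r":26,"y":9},"x":[67,11]},"mse":15,"tci":{"ds":{"ndb":72,"o":68,"uxq":31,"y":63},"zg":[38,98,74,92]}}
After op 17 (replace /tci/zg/0 30): {"hh":{},"kdj":{"h":7,"m":{"gk":20,"l":35,"x":79,"ztq":87},"mr":{"r":26,"y":9},"x":[67,11]},"mse":15,"tci":{"ds":{"ndb":72,"o":68,"uxq":31,"y":63},"zg":[30,98,74,92]}}
After op 18 (remove /kdj): {"hh":{},"mse":15,"tci":{"ds":{"ndb":72,"o":68,"uxq":31,"y":63},"zg":[30,98,74,92]}}
After op 19 (add /tci/ds/bxv 42): {"hh":{},"mse":15,"tci":{"ds":{"bxv":42,"ndb":72,"o":68,"uxq":31,"y":63},"zg":[30,98,74,92]}}
After op 20 (add /tci/cuk 71): {"hh":{},"mse":15,"tci":{"cuk":71,"ds":{"bxv":42,"ndb":72,"o":68,"uxq":31,"y":63},"zg":[30,98,74,92]}}
After op 21 (remove /tci/cuk): {"hh":{},"mse":15,"tci":{"ds":{"bxv":42,"ndb":72,"o":68,"uxq":31,"y":63},"zg":[30,98,74,92]}}
After op 22 (remove /tci/zg): {"hh":{},"mse":15,"tci":{"ds":{"bxv":42,"ndb":72,"o":68,"uxq":31,"y":63}}}
After op 23 (add /v 30): {"hh":{},"mse":15,"tci":{"ds":{"bxv":42,"ndb":72,"o":68,"uxq":31,"y":63}},"v":30}
After op 24 (add /pk 73): {"hh":{},"mse":15,"pk":73,"tci":{"ds":{"bxv":42,"ndb":72,"o":68,"uxq":31,"y":63}},"v":30}
After op 25 (replace /mse 91): {"hh":{},"mse":91,"pk":73,"tci":{"ds":{"bxv":42,"ndb":72,"o":68,"uxq":31,"y":63}},"v":30}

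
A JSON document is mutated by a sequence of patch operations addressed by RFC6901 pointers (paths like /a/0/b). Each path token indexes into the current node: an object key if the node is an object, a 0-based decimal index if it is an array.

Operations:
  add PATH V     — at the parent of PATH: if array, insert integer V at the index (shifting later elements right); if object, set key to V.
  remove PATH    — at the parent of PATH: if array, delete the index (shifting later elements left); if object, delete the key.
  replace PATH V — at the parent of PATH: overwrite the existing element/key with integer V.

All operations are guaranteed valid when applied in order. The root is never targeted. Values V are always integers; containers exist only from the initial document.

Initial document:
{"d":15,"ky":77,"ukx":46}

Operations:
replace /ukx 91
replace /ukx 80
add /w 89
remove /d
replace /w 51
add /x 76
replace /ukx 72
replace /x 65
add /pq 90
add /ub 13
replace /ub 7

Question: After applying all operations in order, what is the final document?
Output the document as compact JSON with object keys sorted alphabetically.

Answer: {"ky":77,"pq":90,"ub":7,"ukx":72,"w":51,"x":65}

Derivation:
After op 1 (replace /ukx 91): {"d":15,"ky":77,"ukx":91}
After op 2 (replace /ukx 80): {"d":15,"ky":77,"ukx":80}
After op 3 (add /w 89): {"d":15,"ky":77,"ukx":80,"w":89}
After op 4 (remove /d): {"ky":77,"ukx":80,"w":89}
After op 5 (replace /w 51): {"ky":77,"ukx":80,"w":51}
After op 6 (add /x 76): {"ky":77,"ukx":80,"w":51,"x":76}
After op 7 (replace /ukx 72): {"ky":77,"ukx":72,"w":51,"x":76}
After op 8 (replace /x 65): {"ky":77,"ukx":72,"w":51,"x":65}
After op 9 (add /pq 90): {"ky":77,"pq":90,"ukx":72,"w":51,"x":65}
After op 10 (add /ub 13): {"ky":77,"pq":90,"ub":13,"ukx":72,"w":51,"x":65}
After op 11 (replace /ub 7): {"ky":77,"pq":90,"ub":7,"ukx":72,"w":51,"x":65}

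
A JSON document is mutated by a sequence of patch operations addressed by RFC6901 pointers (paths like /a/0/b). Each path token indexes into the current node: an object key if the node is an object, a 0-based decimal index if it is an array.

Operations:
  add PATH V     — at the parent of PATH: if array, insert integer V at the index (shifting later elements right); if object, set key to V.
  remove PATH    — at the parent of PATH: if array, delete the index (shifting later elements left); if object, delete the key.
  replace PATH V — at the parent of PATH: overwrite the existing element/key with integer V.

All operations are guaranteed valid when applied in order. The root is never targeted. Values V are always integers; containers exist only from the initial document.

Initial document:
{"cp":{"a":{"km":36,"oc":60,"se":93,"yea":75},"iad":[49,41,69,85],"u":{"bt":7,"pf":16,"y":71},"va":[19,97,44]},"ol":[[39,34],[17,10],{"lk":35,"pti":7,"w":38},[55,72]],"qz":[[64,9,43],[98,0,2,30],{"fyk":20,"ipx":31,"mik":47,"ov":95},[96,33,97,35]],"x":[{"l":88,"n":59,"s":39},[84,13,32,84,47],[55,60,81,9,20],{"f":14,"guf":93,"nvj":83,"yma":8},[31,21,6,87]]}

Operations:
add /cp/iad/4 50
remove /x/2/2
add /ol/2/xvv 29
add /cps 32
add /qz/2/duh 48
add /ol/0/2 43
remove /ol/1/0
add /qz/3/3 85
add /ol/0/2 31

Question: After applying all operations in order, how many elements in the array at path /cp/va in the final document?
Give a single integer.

After op 1 (add /cp/iad/4 50): {"cp":{"a":{"km":36,"oc":60,"se":93,"yea":75},"iad":[49,41,69,85,50],"u":{"bt":7,"pf":16,"y":71},"va":[19,97,44]},"ol":[[39,34],[17,10],{"lk":35,"pti":7,"w":38},[55,72]],"qz":[[64,9,43],[98,0,2,30],{"fyk":20,"ipx":31,"mik":47,"ov":95},[96,33,97,35]],"x":[{"l":88,"n":59,"s":39},[84,13,32,84,47],[55,60,81,9,20],{"f":14,"guf":93,"nvj":83,"yma":8},[31,21,6,87]]}
After op 2 (remove /x/2/2): {"cp":{"a":{"km":36,"oc":60,"se":93,"yea":75},"iad":[49,41,69,85,50],"u":{"bt":7,"pf":16,"y":71},"va":[19,97,44]},"ol":[[39,34],[17,10],{"lk":35,"pti":7,"w":38},[55,72]],"qz":[[64,9,43],[98,0,2,30],{"fyk":20,"ipx":31,"mik":47,"ov":95},[96,33,97,35]],"x":[{"l":88,"n":59,"s":39},[84,13,32,84,47],[55,60,9,20],{"f":14,"guf":93,"nvj":83,"yma":8},[31,21,6,87]]}
After op 3 (add /ol/2/xvv 29): {"cp":{"a":{"km":36,"oc":60,"se":93,"yea":75},"iad":[49,41,69,85,50],"u":{"bt":7,"pf":16,"y":71},"va":[19,97,44]},"ol":[[39,34],[17,10],{"lk":35,"pti":7,"w":38,"xvv":29},[55,72]],"qz":[[64,9,43],[98,0,2,30],{"fyk":20,"ipx":31,"mik":47,"ov":95},[96,33,97,35]],"x":[{"l":88,"n":59,"s":39},[84,13,32,84,47],[55,60,9,20],{"f":14,"guf":93,"nvj":83,"yma":8},[31,21,6,87]]}
After op 4 (add /cps 32): {"cp":{"a":{"km":36,"oc":60,"se":93,"yea":75},"iad":[49,41,69,85,50],"u":{"bt":7,"pf":16,"y":71},"va":[19,97,44]},"cps":32,"ol":[[39,34],[17,10],{"lk":35,"pti":7,"w":38,"xvv":29},[55,72]],"qz":[[64,9,43],[98,0,2,30],{"fyk":20,"ipx":31,"mik":47,"ov":95},[96,33,97,35]],"x":[{"l":88,"n":59,"s":39},[84,13,32,84,47],[55,60,9,20],{"f":14,"guf":93,"nvj":83,"yma":8},[31,21,6,87]]}
After op 5 (add /qz/2/duh 48): {"cp":{"a":{"km":36,"oc":60,"se":93,"yea":75},"iad":[49,41,69,85,50],"u":{"bt":7,"pf":16,"y":71},"va":[19,97,44]},"cps":32,"ol":[[39,34],[17,10],{"lk":35,"pti":7,"w":38,"xvv":29},[55,72]],"qz":[[64,9,43],[98,0,2,30],{"duh":48,"fyk":20,"ipx":31,"mik":47,"ov":95},[96,33,97,35]],"x":[{"l":88,"n":59,"s":39},[84,13,32,84,47],[55,60,9,20],{"f":14,"guf":93,"nvj":83,"yma":8},[31,21,6,87]]}
After op 6 (add /ol/0/2 43): {"cp":{"a":{"km":36,"oc":60,"se":93,"yea":75},"iad":[49,41,69,85,50],"u":{"bt":7,"pf":16,"y":71},"va":[19,97,44]},"cps":32,"ol":[[39,34,43],[17,10],{"lk":35,"pti":7,"w":38,"xvv":29},[55,72]],"qz":[[64,9,43],[98,0,2,30],{"duh":48,"fyk":20,"ipx":31,"mik":47,"ov":95},[96,33,97,35]],"x":[{"l":88,"n":59,"s":39},[84,13,32,84,47],[55,60,9,20],{"f":14,"guf":93,"nvj":83,"yma":8},[31,21,6,87]]}
After op 7 (remove /ol/1/0): {"cp":{"a":{"km":36,"oc":60,"se":93,"yea":75},"iad":[49,41,69,85,50],"u":{"bt":7,"pf":16,"y":71},"va":[19,97,44]},"cps":32,"ol":[[39,34,43],[10],{"lk":35,"pti":7,"w":38,"xvv":29},[55,72]],"qz":[[64,9,43],[98,0,2,30],{"duh":48,"fyk":20,"ipx":31,"mik":47,"ov":95},[96,33,97,35]],"x":[{"l":88,"n":59,"s":39},[84,13,32,84,47],[55,60,9,20],{"f":14,"guf":93,"nvj":83,"yma":8},[31,21,6,87]]}
After op 8 (add /qz/3/3 85): {"cp":{"a":{"km":36,"oc":60,"se":93,"yea":75},"iad":[49,41,69,85,50],"u":{"bt":7,"pf":16,"y":71},"va":[19,97,44]},"cps":32,"ol":[[39,34,43],[10],{"lk":35,"pti":7,"w":38,"xvv":29},[55,72]],"qz":[[64,9,43],[98,0,2,30],{"duh":48,"fyk":20,"ipx":31,"mik":47,"ov":95},[96,33,97,85,35]],"x":[{"l":88,"n":59,"s":39},[84,13,32,84,47],[55,60,9,20],{"f":14,"guf":93,"nvj":83,"yma":8},[31,21,6,87]]}
After op 9 (add /ol/0/2 31): {"cp":{"a":{"km":36,"oc":60,"se":93,"yea":75},"iad":[49,41,69,85,50],"u":{"bt":7,"pf":16,"y":71},"va":[19,97,44]},"cps":32,"ol":[[39,34,31,43],[10],{"lk":35,"pti":7,"w":38,"xvv":29},[55,72]],"qz":[[64,9,43],[98,0,2,30],{"duh":48,"fyk":20,"ipx":31,"mik":47,"ov":95},[96,33,97,85,35]],"x":[{"l":88,"n":59,"s":39},[84,13,32,84,47],[55,60,9,20],{"f":14,"guf":93,"nvj":83,"yma":8},[31,21,6,87]]}
Size at path /cp/va: 3

Answer: 3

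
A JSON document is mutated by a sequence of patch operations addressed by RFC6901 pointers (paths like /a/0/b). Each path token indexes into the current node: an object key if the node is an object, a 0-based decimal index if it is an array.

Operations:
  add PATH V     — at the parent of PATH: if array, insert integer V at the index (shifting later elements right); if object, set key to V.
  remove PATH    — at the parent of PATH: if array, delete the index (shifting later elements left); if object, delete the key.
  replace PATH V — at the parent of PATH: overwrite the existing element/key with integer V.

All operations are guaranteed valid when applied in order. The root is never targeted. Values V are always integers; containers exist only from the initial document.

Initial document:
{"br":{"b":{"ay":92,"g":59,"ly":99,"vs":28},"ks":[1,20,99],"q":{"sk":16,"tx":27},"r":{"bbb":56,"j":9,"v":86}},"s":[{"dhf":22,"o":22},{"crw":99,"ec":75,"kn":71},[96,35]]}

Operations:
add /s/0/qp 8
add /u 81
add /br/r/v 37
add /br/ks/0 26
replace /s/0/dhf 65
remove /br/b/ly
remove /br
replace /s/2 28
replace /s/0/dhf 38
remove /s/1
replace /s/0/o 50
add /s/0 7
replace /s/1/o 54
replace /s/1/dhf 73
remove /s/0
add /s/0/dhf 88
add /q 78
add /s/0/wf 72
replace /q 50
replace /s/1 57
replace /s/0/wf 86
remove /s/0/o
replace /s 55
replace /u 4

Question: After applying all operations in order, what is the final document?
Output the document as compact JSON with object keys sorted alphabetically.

After op 1 (add /s/0/qp 8): {"br":{"b":{"ay":92,"g":59,"ly":99,"vs":28},"ks":[1,20,99],"q":{"sk":16,"tx":27},"r":{"bbb":56,"j":9,"v":86}},"s":[{"dhf":22,"o":22,"qp":8},{"crw":99,"ec":75,"kn":71},[96,35]]}
After op 2 (add /u 81): {"br":{"b":{"ay":92,"g":59,"ly":99,"vs":28},"ks":[1,20,99],"q":{"sk":16,"tx":27},"r":{"bbb":56,"j":9,"v":86}},"s":[{"dhf":22,"o":22,"qp":8},{"crw":99,"ec":75,"kn":71},[96,35]],"u":81}
After op 3 (add /br/r/v 37): {"br":{"b":{"ay":92,"g":59,"ly":99,"vs":28},"ks":[1,20,99],"q":{"sk":16,"tx":27},"r":{"bbb":56,"j":9,"v":37}},"s":[{"dhf":22,"o":22,"qp":8},{"crw":99,"ec":75,"kn":71},[96,35]],"u":81}
After op 4 (add /br/ks/0 26): {"br":{"b":{"ay":92,"g":59,"ly":99,"vs":28},"ks":[26,1,20,99],"q":{"sk":16,"tx":27},"r":{"bbb":56,"j":9,"v":37}},"s":[{"dhf":22,"o":22,"qp":8},{"crw":99,"ec":75,"kn":71},[96,35]],"u":81}
After op 5 (replace /s/0/dhf 65): {"br":{"b":{"ay":92,"g":59,"ly":99,"vs":28},"ks":[26,1,20,99],"q":{"sk":16,"tx":27},"r":{"bbb":56,"j":9,"v":37}},"s":[{"dhf":65,"o":22,"qp":8},{"crw":99,"ec":75,"kn":71},[96,35]],"u":81}
After op 6 (remove /br/b/ly): {"br":{"b":{"ay":92,"g":59,"vs":28},"ks":[26,1,20,99],"q":{"sk":16,"tx":27},"r":{"bbb":56,"j":9,"v":37}},"s":[{"dhf":65,"o":22,"qp":8},{"crw":99,"ec":75,"kn":71},[96,35]],"u":81}
After op 7 (remove /br): {"s":[{"dhf":65,"o":22,"qp":8},{"crw":99,"ec":75,"kn":71},[96,35]],"u":81}
After op 8 (replace /s/2 28): {"s":[{"dhf":65,"o":22,"qp":8},{"crw":99,"ec":75,"kn":71},28],"u":81}
After op 9 (replace /s/0/dhf 38): {"s":[{"dhf":38,"o":22,"qp":8},{"crw":99,"ec":75,"kn":71},28],"u":81}
After op 10 (remove /s/1): {"s":[{"dhf":38,"o":22,"qp":8},28],"u":81}
After op 11 (replace /s/0/o 50): {"s":[{"dhf":38,"o":50,"qp":8},28],"u":81}
After op 12 (add /s/0 7): {"s":[7,{"dhf":38,"o":50,"qp":8},28],"u":81}
After op 13 (replace /s/1/o 54): {"s":[7,{"dhf":38,"o":54,"qp":8},28],"u":81}
After op 14 (replace /s/1/dhf 73): {"s":[7,{"dhf":73,"o":54,"qp":8},28],"u":81}
After op 15 (remove /s/0): {"s":[{"dhf":73,"o":54,"qp":8},28],"u":81}
After op 16 (add /s/0/dhf 88): {"s":[{"dhf":88,"o":54,"qp":8},28],"u":81}
After op 17 (add /q 78): {"q":78,"s":[{"dhf":88,"o":54,"qp":8},28],"u":81}
After op 18 (add /s/0/wf 72): {"q":78,"s":[{"dhf":88,"o":54,"qp":8,"wf":72},28],"u":81}
After op 19 (replace /q 50): {"q":50,"s":[{"dhf":88,"o":54,"qp":8,"wf":72},28],"u":81}
After op 20 (replace /s/1 57): {"q":50,"s":[{"dhf":88,"o":54,"qp":8,"wf":72},57],"u":81}
After op 21 (replace /s/0/wf 86): {"q":50,"s":[{"dhf":88,"o":54,"qp":8,"wf":86},57],"u":81}
After op 22 (remove /s/0/o): {"q":50,"s":[{"dhf":88,"qp":8,"wf":86},57],"u":81}
After op 23 (replace /s 55): {"q":50,"s":55,"u":81}
After op 24 (replace /u 4): {"q":50,"s":55,"u":4}

Answer: {"q":50,"s":55,"u":4}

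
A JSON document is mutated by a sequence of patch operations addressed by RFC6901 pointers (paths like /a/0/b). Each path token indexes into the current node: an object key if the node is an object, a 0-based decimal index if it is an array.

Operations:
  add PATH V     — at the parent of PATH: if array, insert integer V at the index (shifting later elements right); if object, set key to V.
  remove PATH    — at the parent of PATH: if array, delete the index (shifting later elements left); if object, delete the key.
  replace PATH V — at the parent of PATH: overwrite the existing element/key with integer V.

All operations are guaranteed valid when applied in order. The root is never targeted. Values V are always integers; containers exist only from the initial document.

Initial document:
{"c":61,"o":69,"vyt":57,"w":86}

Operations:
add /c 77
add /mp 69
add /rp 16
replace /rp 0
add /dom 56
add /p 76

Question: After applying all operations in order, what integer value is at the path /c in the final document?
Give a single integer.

Answer: 77

Derivation:
After op 1 (add /c 77): {"c":77,"o":69,"vyt":57,"w":86}
After op 2 (add /mp 69): {"c":77,"mp":69,"o":69,"vyt":57,"w":86}
After op 3 (add /rp 16): {"c":77,"mp":69,"o":69,"rp":16,"vyt":57,"w":86}
After op 4 (replace /rp 0): {"c":77,"mp":69,"o":69,"rp":0,"vyt":57,"w":86}
After op 5 (add /dom 56): {"c":77,"dom":56,"mp":69,"o":69,"rp":0,"vyt":57,"w":86}
After op 6 (add /p 76): {"c":77,"dom":56,"mp":69,"o":69,"p":76,"rp":0,"vyt":57,"w":86}
Value at /c: 77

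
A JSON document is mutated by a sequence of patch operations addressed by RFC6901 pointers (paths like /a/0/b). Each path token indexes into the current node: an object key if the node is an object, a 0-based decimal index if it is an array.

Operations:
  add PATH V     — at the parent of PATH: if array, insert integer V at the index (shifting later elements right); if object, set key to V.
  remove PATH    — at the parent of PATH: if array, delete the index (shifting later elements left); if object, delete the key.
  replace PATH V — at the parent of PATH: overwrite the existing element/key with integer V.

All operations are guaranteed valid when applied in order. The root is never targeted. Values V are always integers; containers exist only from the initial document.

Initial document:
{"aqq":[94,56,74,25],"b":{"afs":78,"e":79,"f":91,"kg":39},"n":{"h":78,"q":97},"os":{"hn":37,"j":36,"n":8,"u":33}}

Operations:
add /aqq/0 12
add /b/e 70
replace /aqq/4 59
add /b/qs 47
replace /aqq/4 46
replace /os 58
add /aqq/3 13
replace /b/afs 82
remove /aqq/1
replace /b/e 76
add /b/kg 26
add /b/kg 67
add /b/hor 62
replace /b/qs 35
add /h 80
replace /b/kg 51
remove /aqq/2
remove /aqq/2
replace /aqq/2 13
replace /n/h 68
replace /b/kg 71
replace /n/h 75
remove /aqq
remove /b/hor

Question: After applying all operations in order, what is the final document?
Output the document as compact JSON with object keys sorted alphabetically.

After op 1 (add /aqq/0 12): {"aqq":[12,94,56,74,25],"b":{"afs":78,"e":79,"f":91,"kg":39},"n":{"h":78,"q":97},"os":{"hn":37,"j":36,"n":8,"u":33}}
After op 2 (add /b/e 70): {"aqq":[12,94,56,74,25],"b":{"afs":78,"e":70,"f":91,"kg":39},"n":{"h":78,"q":97},"os":{"hn":37,"j":36,"n":8,"u":33}}
After op 3 (replace /aqq/4 59): {"aqq":[12,94,56,74,59],"b":{"afs":78,"e":70,"f":91,"kg":39},"n":{"h":78,"q":97},"os":{"hn":37,"j":36,"n":8,"u":33}}
After op 4 (add /b/qs 47): {"aqq":[12,94,56,74,59],"b":{"afs":78,"e":70,"f":91,"kg":39,"qs":47},"n":{"h":78,"q":97},"os":{"hn":37,"j":36,"n":8,"u":33}}
After op 5 (replace /aqq/4 46): {"aqq":[12,94,56,74,46],"b":{"afs":78,"e":70,"f":91,"kg":39,"qs":47},"n":{"h":78,"q":97},"os":{"hn":37,"j":36,"n":8,"u":33}}
After op 6 (replace /os 58): {"aqq":[12,94,56,74,46],"b":{"afs":78,"e":70,"f":91,"kg":39,"qs":47},"n":{"h":78,"q":97},"os":58}
After op 7 (add /aqq/3 13): {"aqq":[12,94,56,13,74,46],"b":{"afs":78,"e":70,"f":91,"kg":39,"qs":47},"n":{"h":78,"q":97},"os":58}
After op 8 (replace /b/afs 82): {"aqq":[12,94,56,13,74,46],"b":{"afs":82,"e":70,"f":91,"kg":39,"qs":47},"n":{"h":78,"q":97},"os":58}
After op 9 (remove /aqq/1): {"aqq":[12,56,13,74,46],"b":{"afs":82,"e":70,"f":91,"kg":39,"qs":47},"n":{"h":78,"q":97},"os":58}
After op 10 (replace /b/e 76): {"aqq":[12,56,13,74,46],"b":{"afs":82,"e":76,"f":91,"kg":39,"qs":47},"n":{"h":78,"q":97},"os":58}
After op 11 (add /b/kg 26): {"aqq":[12,56,13,74,46],"b":{"afs":82,"e":76,"f":91,"kg":26,"qs":47},"n":{"h":78,"q":97},"os":58}
After op 12 (add /b/kg 67): {"aqq":[12,56,13,74,46],"b":{"afs":82,"e":76,"f":91,"kg":67,"qs":47},"n":{"h":78,"q":97},"os":58}
After op 13 (add /b/hor 62): {"aqq":[12,56,13,74,46],"b":{"afs":82,"e":76,"f":91,"hor":62,"kg":67,"qs":47},"n":{"h":78,"q":97},"os":58}
After op 14 (replace /b/qs 35): {"aqq":[12,56,13,74,46],"b":{"afs":82,"e":76,"f":91,"hor":62,"kg":67,"qs":35},"n":{"h":78,"q":97},"os":58}
After op 15 (add /h 80): {"aqq":[12,56,13,74,46],"b":{"afs":82,"e":76,"f":91,"hor":62,"kg":67,"qs":35},"h":80,"n":{"h":78,"q":97},"os":58}
After op 16 (replace /b/kg 51): {"aqq":[12,56,13,74,46],"b":{"afs":82,"e":76,"f":91,"hor":62,"kg":51,"qs":35},"h":80,"n":{"h":78,"q":97},"os":58}
After op 17 (remove /aqq/2): {"aqq":[12,56,74,46],"b":{"afs":82,"e":76,"f":91,"hor":62,"kg":51,"qs":35},"h":80,"n":{"h":78,"q":97},"os":58}
After op 18 (remove /aqq/2): {"aqq":[12,56,46],"b":{"afs":82,"e":76,"f":91,"hor":62,"kg":51,"qs":35},"h":80,"n":{"h":78,"q":97},"os":58}
After op 19 (replace /aqq/2 13): {"aqq":[12,56,13],"b":{"afs":82,"e":76,"f":91,"hor":62,"kg":51,"qs":35},"h":80,"n":{"h":78,"q":97},"os":58}
After op 20 (replace /n/h 68): {"aqq":[12,56,13],"b":{"afs":82,"e":76,"f":91,"hor":62,"kg":51,"qs":35},"h":80,"n":{"h":68,"q":97},"os":58}
After op 21 (replace /b/kg 71): {"aqq":[12,56,13],"b":{"afs":82,"e":76,"f":91,"hor":62,"kg":71,"qs":35},"h":80,"n":{"h":68,"q":97},"os":58}
After op 22 (replace /n/h 75): {"aqq":[12,56,13],"b":{"afs":82,"e":76,"f":91,"hor":62,"kg":71,"qs":35},"h":80,"n":{"h":75,"q":97},"os":58}
After op 23 (remove /aqq): {"b":{"afs":82,"e":76,"f":91,"hor":62,"kg":71,"qs":35},"h":80,"n":{"h":75,"q":97},"os":58}
After op 24 (remove /b/hor): {"b":{"afs":82,"e":76,"f":91,"kg":71,"qs":35},"h":80,"n":{"h":75,"q":97},"os":58}

Answer: {"b":{"afs":82,"e":76,"f":91,"kg":71,"qs":35},"h":80,"n":{"h":75,"q":97},"os":58}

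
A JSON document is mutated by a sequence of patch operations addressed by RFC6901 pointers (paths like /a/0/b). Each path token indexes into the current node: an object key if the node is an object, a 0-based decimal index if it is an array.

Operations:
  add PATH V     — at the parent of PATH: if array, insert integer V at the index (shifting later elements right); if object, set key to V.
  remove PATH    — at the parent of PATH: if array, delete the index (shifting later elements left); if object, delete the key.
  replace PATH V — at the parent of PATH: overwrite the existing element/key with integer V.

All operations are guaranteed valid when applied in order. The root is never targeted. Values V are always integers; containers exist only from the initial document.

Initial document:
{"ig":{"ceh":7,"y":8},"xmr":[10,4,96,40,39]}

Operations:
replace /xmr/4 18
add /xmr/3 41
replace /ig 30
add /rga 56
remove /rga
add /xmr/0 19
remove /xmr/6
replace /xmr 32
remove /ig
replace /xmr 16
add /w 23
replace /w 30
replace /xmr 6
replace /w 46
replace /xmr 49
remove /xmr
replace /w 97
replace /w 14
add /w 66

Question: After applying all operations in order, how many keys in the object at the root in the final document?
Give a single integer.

Answer: 1

Derivation:
After op 1 (replace /xmr/4 18): {"ig":{"ceh":7,"y":8},"xmr":[10,4,96,40,18]}
After op 2 (add /xmr/3 41): {"ig":{"ceh":7,"y":8},"xmr":[10,4,96,41,40,18]}
After op 3 (replace /ig 30): {"ig":30,"xmr":[10,4,96,41,40,18]}
After op 4 (add /rga 56): {"ig":30,"rga":56,"xmr":[10,4,96,41,40,18]}
After op 5 (remove /rga): {"ig":30,"xmr":[10,4,96,41,40,18]}
After op 6 (add /xmr/0 19): {"ig":30,"xmr":[19,10,4,96,41,40,18]}
After op 7 (remove /xmr/6): {"ig":30,"xmr":[19,10,4,96,41,40]}
After op 8 (replace /xmr 32): {"ig":30,"xmr":32}
After op 9 (remove /ig): {"xmr":32}
After op 10 (replace /xmr 16): {"xmr":16}
After op 11 (add /w 23): {"w":23,"xmr":16}
After op 12 (replace /w 30): {"w":30,"xmr":16}
After op 13 (replace /xmr 6): {"w":30,"xmr":6}
After op 14 (replace /w 46): {"w":46,"xmr":6}
After op 15 (replace /xmr 49): {"w":46,"xmr":49}
After op 16 (remove /xmr): {"w":46}
After op 17 (replace /w 97): {"w":97}
After op 18 (replace /w 14): {"w":14}
After op 19 (add /w 66): {"w":66}
Size at the root: 1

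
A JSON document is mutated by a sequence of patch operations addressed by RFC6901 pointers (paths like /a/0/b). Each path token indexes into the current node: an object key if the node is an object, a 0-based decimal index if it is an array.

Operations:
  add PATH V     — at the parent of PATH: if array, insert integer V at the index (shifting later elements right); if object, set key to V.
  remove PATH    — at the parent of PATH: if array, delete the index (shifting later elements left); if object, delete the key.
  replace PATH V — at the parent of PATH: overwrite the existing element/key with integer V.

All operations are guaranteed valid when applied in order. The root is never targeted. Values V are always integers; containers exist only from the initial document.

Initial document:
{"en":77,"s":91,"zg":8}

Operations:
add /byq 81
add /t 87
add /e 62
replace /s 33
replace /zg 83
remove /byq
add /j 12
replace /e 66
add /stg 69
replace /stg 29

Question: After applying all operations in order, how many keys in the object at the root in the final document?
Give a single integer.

Answer: 7

Derivation:
After op 1 (add /byq 81): {"byq":81,"en":77,"s":91,"zg":8}
After op 2 (add /t 87): {"byq":81,"en":77,"s":91,"t":87,"zg":8}
After op 3 (add /e 62): {"byq":81,"e":62,"en":77,"s":91,"t":87,"zg":8}
After op 4 (replace /s 33): {"byq":81,"e":62,"en":77,"s":33,"t":87,"zg":8}
After op 5 (replace /zg 83): {"byq":81,"e":62,"en":77,"s":33,"t":87,"zg":83}
After op 6 (remove /byq): {"e":62,"en":77,"s":33,"t":87,"zg":83}
After op 7 (add /j 12): {"e":62,"en":77,"j":12,"s":33,"t":87,"zg":83}
After op 8 (replace /e 66): {"e":66,"en":77,"j":12,"s":33,"t":87,"zg":83}
After op 9 (add /stg 69): {"e":66,"en":77,"j":12,"s":33,"stg":69,"t":87,"zg":83}
After op 10 (replace /stg 29): {"e":66,"en":77,"j":12,"s":33,"stg":29,"t":87,"zg":83}
Size at the root: 7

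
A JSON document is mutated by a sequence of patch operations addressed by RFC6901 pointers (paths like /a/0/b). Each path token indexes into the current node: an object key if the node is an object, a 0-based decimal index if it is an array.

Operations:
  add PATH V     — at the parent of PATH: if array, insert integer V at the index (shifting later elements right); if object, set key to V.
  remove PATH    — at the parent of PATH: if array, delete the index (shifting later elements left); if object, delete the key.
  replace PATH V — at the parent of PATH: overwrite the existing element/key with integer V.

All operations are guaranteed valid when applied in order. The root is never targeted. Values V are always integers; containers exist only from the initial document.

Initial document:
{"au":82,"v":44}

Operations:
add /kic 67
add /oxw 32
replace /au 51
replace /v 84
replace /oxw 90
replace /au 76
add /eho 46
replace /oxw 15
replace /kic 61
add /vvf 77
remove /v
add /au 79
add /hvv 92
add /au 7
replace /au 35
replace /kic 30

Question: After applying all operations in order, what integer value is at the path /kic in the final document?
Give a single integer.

After op 1 (add /kic 67): {"au":82,"kic":67,"v":44}
After op 2 (add /oxw 32): {"au":82,"kic":67,"oxw":32,"v":44}
After op 3 (replace /au 51): {"au":51,"kic":67,"oxw":32,"v":44}
After op 4 (replace /v 84): {"au":51,"kic":67,"oxw":32,"v":84}
After op 5 (replace /oxw 90): {"au":51,"kic":67,"oxw":90,"v":84}
After op 6 (replace /au 76): {"au":76,"kic":67,"oxw":90,"v":84}
After op 7 (add /eho 46): {"au":76,"eho":46,"kic":67,"oxw":90,"v":84}
After op 8 (replace /oxw 15): {"au":76,"eho":46,"kic":67,"oxw":15,"v":84}
After op 9 (replace /kic 61): {"au":76,"eho":46,"kic":61,"oxw":15,"v":84}
After op 10 (add /vvf 77): {"au":76,"eho":46,"kic":61,"oxw":15,"v":84,"vvf":77}
After op 11 (remove /v): {"au":76,"eho":46,"kic":61,"oxw":15,"vvf":77}
After op 12 (add /au 79): {"au":79,"eho":46,"kic":61,"oxw":15,"vvf":77}
After op 13 (add /hvv 92): {"au":79,"eho":46,"hvv":92,"kic":61,"oxw":15,"vvf":77}
After op 14 (add /au 7): {"au":7,"eho":46,"hvv":92,"kic":61,"oxw":15,"vvf":77}
After op 15 (replace /au 35): {"au":35,"eho":46,"hvv":92,"kic":61,"oxw":15,"vvf":77}
After op 16 (replace /kic 30): {"au":35,"eho":46,"hvv":92,"kic":30,"oxw":15,"vvf":77}
Value at /kic: 30

Answer: 30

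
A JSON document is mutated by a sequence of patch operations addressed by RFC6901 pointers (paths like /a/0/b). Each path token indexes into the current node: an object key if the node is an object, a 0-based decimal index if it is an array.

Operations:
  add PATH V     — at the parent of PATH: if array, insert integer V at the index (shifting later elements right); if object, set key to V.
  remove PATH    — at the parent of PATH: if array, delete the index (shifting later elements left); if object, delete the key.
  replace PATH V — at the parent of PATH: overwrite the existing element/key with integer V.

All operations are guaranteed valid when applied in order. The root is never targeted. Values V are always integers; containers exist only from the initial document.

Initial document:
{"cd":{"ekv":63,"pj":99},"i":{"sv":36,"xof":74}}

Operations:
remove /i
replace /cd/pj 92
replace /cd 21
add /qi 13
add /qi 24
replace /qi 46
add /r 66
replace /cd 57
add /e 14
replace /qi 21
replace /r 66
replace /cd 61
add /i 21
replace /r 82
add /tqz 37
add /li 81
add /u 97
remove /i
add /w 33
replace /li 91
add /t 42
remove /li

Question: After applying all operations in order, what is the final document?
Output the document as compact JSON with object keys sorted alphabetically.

After op 1 (remove /i): {"cd":{"ekv":63,"pj":99}}
After op 2 (replace /cd/pj 92): {"cd":{"ekv":63,"pj":92}}
After op 3 (replace /cd 21): {"cd":21}
After op 4 (add /qi 13): {"cd":21,"qi":13}
After op 5 (add /qi 24): {"cd":21,"qi":24}
After op 6 (replace /qi 46): {"cd":21,"qi":46}
After op 7 (add /r 66): {"cd":21,"qi":46,"r":66}
After op 8 (replace /cd 57): {"cd":57,"qi":46,"r":66}
After op 9 (add /e 14): {"cd":57,"e":14,"qi":46,"r":66}
After op 10 (replace /qi 21): {"cd":57,"e":14,"qi":21,"r":66}
After op 11 (replace /r 66): {"cd":57,"e":14,"qi":21,"r":66}
After op 12 (replace /cd 61): {"cd":61,"e":14,"qi":21,"r":66}
After op 13 (add /i 21): {"cd":61,"e":14,"i":21,"qi":21,"r":66}
After op 14 (replace /r 82): {"cd":61,"e":14,"i":21,"qi":21,"r":82}
After op 15 (add /tqz 37): {"cd":61,"e":14,"i":21,"qi":21,"r":82,"tqz":37}
After op 16 (add /li 81): {"cd":61,"e":14,"i":21,"li":81,"qi":21,"r":82,"tqz":37}
After op 17 (add /u 97): {"cd":61,"e":14,"i":21,"li":81,"qi":21,"r":82,"tqz":37,"u":97}
After op 18 (remove /i): {"cd":61,"e":14,"li":81,"qi":21,"r":82,"tqz":37,"u":97}
After op 19 (add /w 33): {"cd":61,"e":14,"li":81,"qi":21,"r":82,"tqz":37,"u":97,"w":33}
After op 20 (replace /li 91): {"cd":61,"e":14,"li":91,"qi":21,"r":82,"tqz":37,"u":97,"w":33}
After op 21 (add /t 42): {"cd":61,"e":14,"li":91,"qi":21,"r":82,"t":42,"tqz":37,"u":97,"w":33}
After op 22 (remove /li): {"cd":61,"e":14,"qi":21,"r":82,"t":42,"tqz":37,"u":97,"w":33}

Answer: {"cd":61,"e":14,"qi":21,"r":82,"t":42,"tqz":37,"u":97,"w":33}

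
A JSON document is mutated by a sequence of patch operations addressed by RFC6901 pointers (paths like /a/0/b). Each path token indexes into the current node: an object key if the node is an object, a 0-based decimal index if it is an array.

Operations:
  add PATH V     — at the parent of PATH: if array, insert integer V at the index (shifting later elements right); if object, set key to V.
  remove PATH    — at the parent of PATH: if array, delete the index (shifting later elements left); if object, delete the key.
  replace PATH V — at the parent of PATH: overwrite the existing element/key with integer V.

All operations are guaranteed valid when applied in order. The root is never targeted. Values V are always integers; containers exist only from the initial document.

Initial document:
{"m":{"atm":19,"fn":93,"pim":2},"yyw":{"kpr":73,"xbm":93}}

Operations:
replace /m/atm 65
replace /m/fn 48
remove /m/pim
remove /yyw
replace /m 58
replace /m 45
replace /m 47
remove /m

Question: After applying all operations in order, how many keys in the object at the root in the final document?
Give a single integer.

Answer: 0

Derivation:
After op 1 (replace /m/atm 65): {"m":{"atm":65,"fn":93,"pim":2},"yyw":{"kpr":73,"xbm":93}}
After op 2 (replace /m/fn 48): {"m":{"atm":65,"fn":48,"pim":2},"yyw":{"kpr":73,"xbm":93}}
After op 3 (remove /m/pim): {"m":{"atm":65,"fn":48},"yyw":{"kpr":73,"xbm":93}}
After op 4 (remove /yyw): {"m":{"atm":65,"fn":48}}
After op 5 (replace /m 58): {"m":58}
After op 6 (replace /m 45): {"m":45}
After op 7 (replace /m 47): {"m":47}
After op 8 (remove /m): {}
Size at the root: 0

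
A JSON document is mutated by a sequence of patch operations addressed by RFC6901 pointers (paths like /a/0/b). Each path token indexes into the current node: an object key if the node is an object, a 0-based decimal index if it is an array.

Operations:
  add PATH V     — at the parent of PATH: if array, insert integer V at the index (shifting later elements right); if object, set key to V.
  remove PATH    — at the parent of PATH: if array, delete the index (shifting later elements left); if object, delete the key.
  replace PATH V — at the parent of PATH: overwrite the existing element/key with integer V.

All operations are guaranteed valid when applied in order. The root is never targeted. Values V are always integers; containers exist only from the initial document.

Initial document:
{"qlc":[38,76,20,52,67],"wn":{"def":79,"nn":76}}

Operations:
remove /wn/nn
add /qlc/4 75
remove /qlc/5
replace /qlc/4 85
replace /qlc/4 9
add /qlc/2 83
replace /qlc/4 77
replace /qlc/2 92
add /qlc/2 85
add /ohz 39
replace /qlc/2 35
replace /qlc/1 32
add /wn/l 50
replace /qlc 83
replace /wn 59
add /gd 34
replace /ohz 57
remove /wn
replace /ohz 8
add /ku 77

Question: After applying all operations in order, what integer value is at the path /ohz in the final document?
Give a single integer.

Answer: 8

Derivation:
After op 1 (remove /wn/nn): {"qlc":[38,76,20,52,67],"wn":{"def":79}}
After op 2 (add /qlc/4 75): {"qlc":[38,76,20,52,75,67],"wn":{"def":79}}
After op 3 (remove /qlc/5): {"qlc":[38,76,20,52,75],"wn":{"def":79}}
After op 4 (replace /qlc/4 85): {"qlc":[38,76,20,52,85],"wn":{"def":79}}
After op 5 (replace /qlc/4 9): {"qlc":[38,76,20,52,9],"wn":{"def":79}}
After op 6 (add /qlc/2 83): {"qlc":[38,76,83,20,52,9],"wn":{"def":79}}
After op 7 (replace /qlc/4 77): {"qlc":[38,76,83,20,77,9],"wn":{"def":79}}
After op 8 (replace /qlc/2 92): {"qlc":[38,76,92,20,77,9],"wn":{"def":79}}
After op 9 (add /qlc/2 85): {"qlc":[38,76,85,92,20,77,9],"wn":{"def":79}}
After op 10 (add /ohz 39): {"ohz":39,"qlc":[38,76,85,92,20,77,9],"wn":{"def":79}}
After op 11 (replace /qlc/2 35): {"ohz":39,"qlc":[38,76,35,92,20,77,9],"wn":{"def":79}}
After op 12 (replace /qlc/1 32): {"ohz":39,"qlc":[38,32,35,92,20,77,9],"wn":{"def":79}}
After op 13 (add /wn/l 50): {"ohz":39,"qlc":[38,32,35,92,20,77,9],"wn":{"def":79,"l":50}}
After op 14 (replace /qlc 83): {"ohz":39,"qlc":83,"wn":{"def":79,"l":50}}
After op 15 (replace /wn 59): {"ohz":39,"qlc":83,"wn":59}
After op 16 (add /gd 34): {"gd":34,"ohz":39,"qlc":83,"wn":59}
After op 17 (replace /ohz 57): {"gd":34,"ohz":57,"qlc":83,"wn":59}
After op 18 (remove /wn): {"gd":34,"ohz":57,"qlc":83}
After op 19 (replace /ohz 8): {"gd":34,"ohz":8,"qlc":83}
After op 20 (add /ku 77): {"gd":34,"ku":77,"ohz":8,"qlc":83}
Value at /ohz: 8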